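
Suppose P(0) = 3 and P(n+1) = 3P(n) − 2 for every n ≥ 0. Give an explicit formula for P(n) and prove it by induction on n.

Claim: P(n) = 2·3^n + 1.

Base case: P(0) = 3, and 2·3^0 + 1 = 2 + 1 = 3.
Assume P(j) = 2·3^j + 1 for some j ≥ 0.
Then P(j+1) = 3P(j) − 2 = 3·(2·3^j + 1) − 2 = 6·3^j + 3 − 2 = 2·3^{j+1} + 1.
Hence P(n) = 2·3^n + 1 for every n ≥ 0, by induction.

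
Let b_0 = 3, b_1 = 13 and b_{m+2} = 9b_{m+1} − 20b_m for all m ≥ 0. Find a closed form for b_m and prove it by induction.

Claim: b_m = 2·4^m + 5^m.

Base cases: b_0 = 3 and 2·4^0 + 5^0 = 3; b_1 = 13 and 2·4^1 + 5^1 = 13.
Assume b_i = 2·4^i + 5^i for all 0 ≤ i ≤ j, where j ≥ 1.
Then b_{j+1} = 9b_j − 20b_{j−1} = 9·(2·4^j + 5^j) − 20·(2·4^{j−1} + 5^{j−1}) = 2·(9·4 − 20)4^{j−1} + (9·5 − 20)5^{j−1} = 32·4^{j−1} + 25·5^{j−1} = 2·4^{j+1} + 5^{j+1}.
By strong induction, b_m = 2·4^m + 5^m for all m ≥ 0.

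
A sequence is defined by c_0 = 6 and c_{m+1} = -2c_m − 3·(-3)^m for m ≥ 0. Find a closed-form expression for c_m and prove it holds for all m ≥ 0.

Claim: c_m = 3·(-2)^m + 3·(-3)^m.

Base case: c_0 = 6, and 3·(-2)^0 + 3·(-3)^0 = 3 + 3 = 6.
Assume c_r = 3·(-2)^r + 3·(-3)^r for some r ≥ 0.
Then c_{r+1} = -2c_r − 3·(-3)^r = -2·(3·(-2)^r + 3·(-3)^r) − 3·(-3)^r = 3·(-2)^{r+1} − 6·(-3)^r − 3·(-3)^r = 3·(-2)^{r+1} − 9·(-3)^r = 3·(-2)^{r+1} + 3·(-3)^{r+1}.
So the formula holds for r+1, and by induction c_m = 3·(-2)^m + 3·(-3)^m for all m ≥ 0.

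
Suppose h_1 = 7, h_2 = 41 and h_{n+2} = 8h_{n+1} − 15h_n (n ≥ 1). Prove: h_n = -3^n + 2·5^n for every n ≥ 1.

Base cases: h_1 = 7 and -3^1 + 2·5^1 = 7; h_2 = 41 and -3^2 + 2·5^2 = 41.
Assume h_j = -3^j + 2·5^j for all 1 ≤ j ≤ r, where r ≥ 2.
Then h_{r+1} = 8h_r − 15h_{r−1} = 8·(-3^r + 2·5^r) − 15·(-3^{r−1} + 2·5^{r−1}) = -(8·3 − 15)3^{r−1} + 2·(8·5 − 15)5^{r−1} = -9·3^{r−1} + 50·5^{r−1} = -3^{r+1} + 2·5^{r+1}.
This completes the inductive step, so h_n = -3^n + 2·5^n for all n ≥ 1.

h_n = -3^n + 2·5^n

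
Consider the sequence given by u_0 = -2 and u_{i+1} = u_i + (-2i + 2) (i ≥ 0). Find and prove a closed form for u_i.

Claim: u_i = -i^2 + 3i − 2.

Base case: u_0 = -2, and -0^2 + 3·0 − 2 = -2.
Assume u_r = -r^2 + 3r − 2.
Then u_{r+1} = u_r + (-2r + 2) = (-r^2 + 3r − 2) + (-2r + 2) = -r^2 + r,
and -(r+1)^2 + 3·(r+1) − 2 = -r^2 + r.
This completes the inductive step, so u_i = -i^2 + 3i − 2 for all i ≥ 0.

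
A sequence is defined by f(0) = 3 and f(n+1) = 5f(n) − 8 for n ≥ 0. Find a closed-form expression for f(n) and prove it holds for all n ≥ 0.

Claim: f(n) = 5^n + 2.

Base case: f(0) = 3, and 5^0 + 2 = 1 + 2 = 3.
Assume f(m) = 5^m + 2 for some m ≥ 0.
Then f(m+1) = 5f(m) − 8 = 5·(5^m + 2) − 8 = 5^{m+1} + 10 − 8 = 5^{m+1} + 2.
Hence f(n) = 5^n + 2 for every n ≥ 0, by induction.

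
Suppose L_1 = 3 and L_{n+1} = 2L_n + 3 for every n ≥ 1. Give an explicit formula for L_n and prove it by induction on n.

Claim: L_n = 3·2^n − 3.

Base case: L_1 = 3, and 3·2^1 − 3 = 6 − 3 = 3.
Assume L_k = 3·2^k − 3 for some k ≥ 1.
Then L_{k+1} = 2L_k + 3 = 2·(3·2^k − 3) + 3 = 6·2^k − 6 + 3 = 3·2^{k+1} − 3.
Hence L_n = 3·2^n − 3 for every n ≥ 1, by induction.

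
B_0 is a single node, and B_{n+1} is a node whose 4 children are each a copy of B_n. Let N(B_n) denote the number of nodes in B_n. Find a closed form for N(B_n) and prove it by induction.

Claim: N(B_n) = (4^{n+1} − 1)/3.

Base case: N(B_0) = 1, and (4^{0+1} − 1)/3 = 1.
Assume N(B_k) = (4^{k+1} − 1)/3.
Then N(B_{k+1}) = 1 + 4N(B_k) = 1 + 4·(4^{k+1} − 1)/3 = 1 + (4^{k+2} − 4)/3 = (3 + 4^{k+2} − 4)/3 = (4^{k+2} − 1)/3.
This completes the inductive step, so N(B_n) = (4^{n+1} − 1)/3 for all n ≥ 0.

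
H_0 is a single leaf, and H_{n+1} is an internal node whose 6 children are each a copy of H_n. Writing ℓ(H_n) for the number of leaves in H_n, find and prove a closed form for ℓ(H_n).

Claim: ℓ(H_n) = 6^n.

Base case: ℓ(H_0) = 1, and 6^0 = 1.
Assume ℓ(H_k) = 6^k.
Then ℓ(H_{k+1}) = 6·ℓ(H_k) = 6·6^k = 6^{k+1}.
This completes the inductive step, so ℓ(H_n) = 6^n for all n ≥ 0.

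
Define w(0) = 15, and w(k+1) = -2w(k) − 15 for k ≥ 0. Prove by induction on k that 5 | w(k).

Base case: w(0) = 15 = 5·3, so 5 | w(0).
Assume 5 | w(j), so w(j) = 5t for some integer t.
Then w(j+1) = -2w(j) − 15 = -2·(5t) − 15 = 5(-2t − 3), so 5 | w(j+1).
By induction, 5 | w(k) for all k ≥ 0.

5 | w(k)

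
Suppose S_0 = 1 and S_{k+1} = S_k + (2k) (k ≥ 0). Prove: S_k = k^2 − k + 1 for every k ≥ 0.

Base case: S_0 = 1, and 0^2 − 0 + 1 = 1.
Assume S_m = m^2 − m + 1.
Then S_{m+1} = S_m + (2m) = (m^2 − m + 1) + (2m) = m^2 + m + 1,
and (m+1)^2 − (m+1) + 1 = m^2 + m + 1.
Hence S_k = k^2 − k + 1 for every k ≥ 0, by induction.

S_k = k^2 − k + 1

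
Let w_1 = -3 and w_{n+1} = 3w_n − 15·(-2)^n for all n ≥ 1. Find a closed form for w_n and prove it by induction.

Claim: w_n = 3^n + 3·(-2)^n.

Base case: w_1 = -3, and 3^1 + 3·(-2)^1 = 3 − 6 = -3.
Assume w_r = 3^r + 3·(-2)^r for some r ≥ 1.
Then w_{r+1} = 3w_r − 15·(-2)^r = 3·(3^r + 3·(-2)^r) − 15·(-2)^r = 3^{r+1} + 9·(-2)^r − 15·(-2)^r = 3^{r+1} − 6·(-2)^r = 3^{r+1} + 3·(-2)^{r+1}.
By induction, w_n = 3^n + 3·(-2)^n for all n ≥ 1.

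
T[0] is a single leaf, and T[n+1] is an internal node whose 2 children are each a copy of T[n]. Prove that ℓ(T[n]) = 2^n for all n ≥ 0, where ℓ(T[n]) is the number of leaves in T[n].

Base case: ℓ(T[0]) = 1, and 2^0 = 1.
Assume ℓ(T[j]) = 2^j.
Then ℓ(T[j+1]) = 2·ℓ(T[j]) = 2·2^j = 2^{j+1}.
By induction, ℓ(T[n]) = 2^n for all n ≥ 0.

ℓ(T[n]) = 2^n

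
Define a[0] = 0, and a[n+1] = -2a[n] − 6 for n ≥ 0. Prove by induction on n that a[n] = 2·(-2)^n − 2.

Base case: a[0] = 0, and 2·(-2)^0 − 2 = 2 − 2 = 0.
Assume a[k] = 2·(-2)^k − 2 for some k ≥ 0.
Then a[k+1] = -2a[k] − 6 = -2·(2·(-2)^k − 2) − 6 = -4·(-2)^k + 4 − 6 = 2·(-2)^{k+1} − 2.
Hence a[n] = 2·(-2)^n − 2 for every n ≥ 0, by induction.

a[n] = 2·(-2)^n − 2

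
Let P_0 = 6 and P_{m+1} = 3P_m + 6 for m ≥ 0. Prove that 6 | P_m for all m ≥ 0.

Base case: P_0 = 6 = 6·1, so 6 | P_0.
Assume 6 | P_k, so P_k = 6t for some integer t.
Then P_{k+1} = 3P_k + 6 = 3·(6t) + 6 = 6(3t + 1), so 6 | P_{k+1}.
So the property holds for k+1, and by induction 6 | P_m for all m ≥ 0.

6 | P_m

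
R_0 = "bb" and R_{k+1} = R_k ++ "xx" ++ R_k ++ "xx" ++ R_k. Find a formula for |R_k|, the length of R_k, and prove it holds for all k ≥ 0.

Claim: |R_k| = 4·3^k − 2.

Base case: |R_0| = 2, and 4·3^0 − 2 = 2.
Assume |R_m| = 4·3^m − 2.
Then |R_{m+1}| = 3|R_m| + 4 = 3(4·3^m − 2) + 4 = 4·3^{m+1} − 6 + 4 = 4·3^{m+1} − 2.
Hence |R_k| = 4·3^k − 2 for every k ≥ 0, by induction.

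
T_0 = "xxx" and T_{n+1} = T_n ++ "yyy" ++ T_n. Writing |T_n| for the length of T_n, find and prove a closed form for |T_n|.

Claim: |T_n| = 6·2^n − 3.

Base case: |T_0| = 3, and 6·2^0 − 3 = 3.
Assume |T_m| = 6·2^m − 3.
Then |T_{m+1}| = |T_m| + 3 + |T_m| = 2|T_m| + 3 = 2(6·2^m − 3) + 3 = 6·2^{m+1} − 6 + 3 = 6·2^{m+1} − 3.
So the formula holds for m+1, and by induction |T_n| = 6·2^n − 3 for all n ≥ 0.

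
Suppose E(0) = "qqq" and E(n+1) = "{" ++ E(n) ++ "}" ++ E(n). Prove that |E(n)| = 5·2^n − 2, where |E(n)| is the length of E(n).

Base case: |E(0)| = 3, and 5·2^0 − 2 = 3.
Assume |E(k)| = 5·2^k − 2.
Then |E(k+1)| = 1 + |E(k)| + 1 + |E(k)| = 2|E(k)| + 2 = 2(5·2^k − 2) + 2 = 5·2^{k+1} − 4 + 2 = 5·2^{k+1} − 2.
This completes the inductive step, so |E(n)| = 5·2^n − 2 for all n ≥ 0.

|E(n)| = 5·2^n − 2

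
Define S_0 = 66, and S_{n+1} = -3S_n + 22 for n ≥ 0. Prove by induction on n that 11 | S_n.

Base case: S_0 = 66 = 11·6, so 11 | S_0.
Assume 11 | S_m, so S_m = 11t for some integer t.
Then S_{m+1} = -3S_m + 22 = -3·(11t) + 22 = 11(-3t + 2), so 11 | S_{m+1}.
This completes the inductive step, so 11 | S_n for all n ≥ 0.

11 | S_n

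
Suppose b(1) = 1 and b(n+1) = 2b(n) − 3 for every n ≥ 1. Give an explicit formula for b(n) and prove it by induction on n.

Claim: b(n) = -2^n + 3.

Base case: b(1) = 1, and -2^1 + 3 = -2 + 3 = 1.
Assume b(r) = -2^r + 3 for some r ≥ 1.
Then b(r+1) = 2b(r) − 3 = 2·(-2^r + 3) − 3 = -2^{r+1} + 6 − 3 = -2^{r+1} + 3.
So the formula holds for r+1, and by induction b(n) = -2^n + 3 for all n ≥ 1.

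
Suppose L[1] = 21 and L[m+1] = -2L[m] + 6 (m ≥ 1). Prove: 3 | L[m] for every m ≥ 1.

Base case: L[1] = 21 = 3·7, so 3 | L[1].
Assume 3 | L[k], so L[k] = 3t for some integer t.
Then L[k+1] = -2L[k] + 6 = -2·(3t) + 6 = 3(-2t + 2), so 3 | L[k+1].
Hence 3 | L[m] for every m ≥ 1, by induction.

3 | L[m]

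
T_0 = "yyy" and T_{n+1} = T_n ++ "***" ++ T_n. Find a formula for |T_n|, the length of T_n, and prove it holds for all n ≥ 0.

Claim: |T_n| = 6·2^n − 3.

Base case: |T_0| = 3, and 6·2^0 − 3 = 3.
Assume |T_k| = 6·2^k − 3.
Then |T_{k+1}| = |T_k| + 3 + |T_k| = 2|T_k| + 3 = 2(6·2^k − 3) + 3 = 6·2^{k+1} − 6 + 3 = 6·2^{k+1} − 3.
So the formula holds for k+1, and by induction |T_n| = 6·2^n − 3 for all n ≥ 0.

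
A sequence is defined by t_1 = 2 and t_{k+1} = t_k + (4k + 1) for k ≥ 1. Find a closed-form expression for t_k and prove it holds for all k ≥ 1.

Claim: t_k = 2k^2 − k + 1.

Base case: t_1 = 2, and 2·1^2 − 1 + 1 = 2.
Assume t_m = 2m^2 − m + 1.
Then t_{m+1} = t_m + (4m + 1) = (2m^2 − m + 1) + (4m + 1) = 2m^2 + 3m + 2,
and 2·(m+1)^2 − (m+1) + 1 = 2m^2 + 3m + 2.
By induction, t_k = 2k^2 − k + 1 for all k ≥ 1.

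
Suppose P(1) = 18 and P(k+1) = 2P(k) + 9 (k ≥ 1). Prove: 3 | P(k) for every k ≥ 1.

Base case: P(1) = 18 = 3·6, so 3 | P(1).
Assume 3 | P(r), so P(r) = 3t for some integer t.
Then P(r+1) = 2P(r) + 9 = 2·(3t) + 9 = 3(2t + 3), so 3 | P(r+1).
This completes the inductive step, so 3 | P(k) for all k ≥ 1.

3 | P(k)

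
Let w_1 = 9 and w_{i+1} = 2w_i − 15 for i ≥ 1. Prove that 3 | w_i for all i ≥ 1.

Base case: w_1 = 9 = 3·3, so 3 | w_1.
Assume 3 | w_j, so w_j = 3t for some integer t.
Then w_{j+1} = 2w_j − 15 = 2·(3t) − 15 = 3(2t − 5), so 3 | w_{j+1}.
So the property holds for j+1, and by induction 3 | w_i for all i ≥ 1.

3 | w_i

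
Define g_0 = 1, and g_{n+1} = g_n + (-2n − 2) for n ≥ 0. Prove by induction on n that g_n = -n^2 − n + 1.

Base case: g_0 = 1, and -0^2 − 0 + 1 = 1.
Assume g_m = -m^2 − m + 1.
Then g_{m+1} = g_m + (-2m − 2) = (-m^2 − m + 1) + (-2m − 2) = -m^2 − 3m − 1,
and -(m+1)^2 − (m+1) + 1 = -m^2 − 3m − 1.
Hence g_n = -n^2 − n + 1 for every n ≥ 0, by induction.

g_n = -n^2 − n + 1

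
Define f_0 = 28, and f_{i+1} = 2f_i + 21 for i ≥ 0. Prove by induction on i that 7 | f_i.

Base case: f_0 = 28 = 7·4, so 7 | f_0.
Assume 7 | f_m, so f_m = 7t for some integer t.
Then f_{m+1} = 2f_m + 21 = 2·(7t) + 21 = 7(2t + 3), so 7 | f_{m+1}.
By induction, 7 | f_i for all i ≥ 0.

7 | f_i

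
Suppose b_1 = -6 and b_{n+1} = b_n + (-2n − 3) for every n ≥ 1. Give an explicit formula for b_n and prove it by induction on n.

Claim: b_n = -n^2 − 2n − 3.

Base case: b_1 = -6, and -1^2 − 2·1 − 3 = -6.
Assume b_m = -m^2 − 2m − 3.
Then b_{m+1} = b_m + (-2m − 3) = (-m^2 − 2m − 3) + (-2m − 3) = -m^2 − 4m − 6,
and -(m+1)^2 − 2·(m+1) − 3 = -m^2 − 4m − 6.
This completes the inductive step, so b_n = -n^2 − 2n − 3 for all n ≥ 1.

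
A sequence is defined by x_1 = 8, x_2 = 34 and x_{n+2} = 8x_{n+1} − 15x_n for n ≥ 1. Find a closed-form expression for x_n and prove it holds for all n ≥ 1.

Claim: x_n = 5^n + 3^n.

Base cases: x_1 = 8 and 5^1 + 3^1 = 8; x_2 = 34 and 5^2 + 3^2 = 34.
Assume x_j = 5^j + 3^j for all 1 ≤ j ≤ k, where k ≥ 2.
Then x_{k+1} = 8x_k − 15x_{k−1} = 8·(5^k + 3^k) − 15·(5^{k−1} + 3^{k−1}) = (8·5 − 15)5^{k−1} + (8·3 − 15)3^{k−1} = 25·5^{k−1} + 9·3^{k−1} = 5^{k+1} + 3^{k+1}.
By strong induction, x_n = 5^n + 3^n for all n ≥ 1.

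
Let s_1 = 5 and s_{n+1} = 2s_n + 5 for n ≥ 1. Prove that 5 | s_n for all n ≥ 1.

Base case: s_1 = 5 = 5·1, so 5 | s_1.
Assume 5 | s_j, so s_j = 5t for some integer t.
Then s_{j+1} = 2s_j + 5 = 2·(5t) + 5 = 5(2t + 1), so 5 | s_{j+1}.
Hence 5 | s_n for every n ≥ 1, by induction.

5 | s_n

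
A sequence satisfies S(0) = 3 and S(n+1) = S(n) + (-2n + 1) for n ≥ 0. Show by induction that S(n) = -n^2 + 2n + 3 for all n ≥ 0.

Base case: S(0) = 3, and -0^2 + 2·0 + 3 = 3.
Assume S(j) = -j^2 + 2j + 3.
Then S(j+1) = S(j) + (-2j + 1) = (-j^2 + 2j + 3) + (-2j + 1) = -j^2 + 4,
and -(j+1)^2 + 2·(j+1) + 3 = -j^2 + 4.
By induction, S(n) = -n^2 + 2n + 3 for all n ≥ 0.

S(n) = -n^2 + 2n + 3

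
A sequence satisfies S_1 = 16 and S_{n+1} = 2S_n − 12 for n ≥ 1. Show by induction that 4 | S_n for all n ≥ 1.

Base case: S_1 = 16 = 4·4, so 4 | S_1.
Assume 4 | S_r, so S_r = 4t for some integer t.
Then S_{r+1} = 2S_r − 12 = 2·(4t) − 12 = 4(2t − 3), so 4 | S_{r+1}.
So the property holds for r+1, and by induction 4 | S_n for all n ≥ 1.

4 | S_n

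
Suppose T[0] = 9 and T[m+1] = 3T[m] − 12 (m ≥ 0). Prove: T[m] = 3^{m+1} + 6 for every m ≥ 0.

Base case: T[0] = 9, and 3^{0+1} + 6 = 3 + 6 = 9.
Assume T[k] = 3^{k+1} + 6 for some k ≥ 0.
Then T[k+1] = 3T[k] − 12 = 3·(3^{k+1} + 6) − 12 = 3^{k+2} + 18 − 12 = 3^{k+2} + 6.
Hence T[m] = 3^{m+1} + 6 for every m ≥ 0, by induction.

T[m] = 3^{m+1} + 6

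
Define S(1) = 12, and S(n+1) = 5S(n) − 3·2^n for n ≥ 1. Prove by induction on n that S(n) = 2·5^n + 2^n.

Base case: S(1) = 12, and 2·5^1 + 2^1 = 10 + 2 = 12.
Assume S(j) = 2·5^j + 2^j for some j ≥ 1.
Then S(j+1) = 5S(j) − 3·2^j = 5·(2·5^j + 2^j) − 3·2^j = 2·5^{j+1} + 5·2^j − 3·2^j = 2·5^{j+1} + 2·2^j = 2·5^{j+1} + 2^{j+1}.
This completes the inductive step, so S(n) = 2·5^n + 2^n for all n ≥ 1.

S(n) = 2·5^n + 2^n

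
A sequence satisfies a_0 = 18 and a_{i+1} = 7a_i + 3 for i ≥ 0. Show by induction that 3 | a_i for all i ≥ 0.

Base case: a_0 = 18 = 3·6, so 3 | a_0.
Assume 3 | a_j, so a_j = 3t for some integer t.
Then a_{j+1} = 7a_j + 3 = 7·(3t) + 3 = 3(7t + 1), so 3 | a_{j+1}.
By induction, 3 | a_i for all i ≥ 0.

3 | a_i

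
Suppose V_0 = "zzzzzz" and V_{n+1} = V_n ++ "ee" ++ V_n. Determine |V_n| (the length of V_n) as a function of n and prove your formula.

Claim: |V_n| = 2^{n+3} − 2.

Base case: |V_0| = 6, and 2^{0+3} − 2 = 6.
Assume |V_r| = 2^{r+3} − 2.
Then |V_{r+1}| = |V_r| + 2 + |V_r| = 2|V_r| + 2 = 2(2^{r+3} − 2) + 2 = 2^{r+1+3} − 4 + 2 = 2^{r+1+3} − 2.
By induction, |V_n| = 2^{n+3} − 2 for all n ≥ 0.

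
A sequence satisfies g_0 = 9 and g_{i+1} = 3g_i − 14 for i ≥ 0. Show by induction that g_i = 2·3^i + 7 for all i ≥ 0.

Base case: g_0 = 9, and 2·3^0 + 7 = 2 + 7 = 9.
Assume g_m = 2·3^m + 7 for some m ≥ 0.
Then g_{m+1} = 3g_m − 14 = 3·(2·3^m + 7) − 14 = 6·3^m + 21 − 14 = 2·3^{m+1} + 7.
Hence g_i = 2·3^i + 7 for every i ≥ 0, by induction.

g_i = 2·3^i + 7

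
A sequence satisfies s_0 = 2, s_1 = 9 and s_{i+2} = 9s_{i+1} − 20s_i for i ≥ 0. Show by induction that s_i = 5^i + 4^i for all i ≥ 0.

Base cases: s_0 = 2 and 5^0 + 4^0 = 2; s_1 = 9 and 5^1 + 4^1 = 9.
Assume s_j = 5^j + 4^j for all 0 ≤ j ≤ k, where k ≥ 1.
Then s_{k+1} = 9s_k − 20s_{k−1} = 9·(5^k + 4^k) − 20·(5^{k−1} + 4^{k−1}) = (9·5 − 20)5^{k−1} + (9·4 − 20)4^{k−1} = 25·5^{k−1} + 16·4^{k−1} = 5^{k+1} + 4^{k+1}.
So the formula holds for k+1, and by strong induction s_i = 5^i + 4^i for all i ≥ 0.

s_i = 5^i + 4^i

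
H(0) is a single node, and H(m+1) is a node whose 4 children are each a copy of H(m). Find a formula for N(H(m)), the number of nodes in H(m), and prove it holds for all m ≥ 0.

Claim: N(H(m)) = (4^{m+1} − 1)/3.

Base case: N(H(0)) = 1, and (4^{0+1} − 1)/3 = 1.
Assume N(H(j)) = (4^{j+1} − 1)/3.
Then N(H(j+1)) = 1 + 4N(H(j)) = 1 + 4·(4^{j+1} − 1)/3 = 1 + (4^{j+2} − 4)/3 = (3 + 4^{j+2} − 4)/3 = (4^{j+2} − 1)/3.
This completes the inductive step, so N(H(m)) = (4^{m+1} − 1)/3 for all m ≥ 0.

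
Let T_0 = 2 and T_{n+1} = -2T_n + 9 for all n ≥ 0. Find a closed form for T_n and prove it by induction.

Claim: T_n = -(-2)^n + 3.

Base case: T_0 = 2, and -(-2)^0 + 3 = -1 + 3 = 2.
Assume T_r = -(-2)^r + 3 for some r ≥ 0.
Then T_{r+1} = -2T_r + 9 = -2·(-(-2)^r + 3) + 9 = 2·(-2)^r − 6 + 9 = -(-2)^{r+1} + 3.
Hence T_n = -(-2)^n + 3 for every n ≥ 0, by induction.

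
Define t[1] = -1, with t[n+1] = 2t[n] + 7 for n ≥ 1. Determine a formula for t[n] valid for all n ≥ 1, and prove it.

Claim: t[n] = 3·2^n − 7.

Base case: t[1] = -1, and 3·2^1 − 7 = 6 − 7 = -1.
Assume t[m] = 3·2^m − 7 for some m ≥ 1.
Then t[m+1] = 2t[m] + 7 = 2·(3·2^m − 7) + 7 = 6·2^m − 14 + 7 = 3·2^{m+1} − 7.
By induction, t[n] = 3·2^n − 7 for all n ≥ 1.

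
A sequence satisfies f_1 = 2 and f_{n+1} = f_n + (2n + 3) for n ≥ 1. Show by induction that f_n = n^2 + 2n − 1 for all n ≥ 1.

Base case: f_1 = 2, and 1^2 + 2·1 − 1 = 2.
Assume f_m = m^2 + 2m − 1.
Then f_{m+1} = f_m + (2m + 3) = (m^2 + 2m − 1) + (2m + 3) = m^2 + 4m + 2,
and (m+1)^2 + 2·(m+1) − 1 = m^2 + 4m + 2.
Hence f_n = n^2 + 2n − 1 for every n ≥ 1, by induction.

f_n = n^2 + 2n − 1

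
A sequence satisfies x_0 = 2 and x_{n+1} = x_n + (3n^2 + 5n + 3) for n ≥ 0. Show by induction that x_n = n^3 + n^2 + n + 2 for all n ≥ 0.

Base case: x_0 = 2, and 0^3 + 0^2 + 0 + 2 = 2.
Assume x_m = m^3 + m^2 + m + 2.
Then x_{m+1} = x_m + (3m^2 + 5m + 3) = (m^3 + m^2 + m + 2) + (3m^2 + 5m + 3) = m^3 + 4m^2 + 6m + 5,
and (m+1)^3 + (m+1)^2 + (m+1) + 2 = m^3 + 4m^2 + 6m + 5.
This completes the inductive step, so x_n = n^3 + n^2 + n + 2 for all n ≥ 0.

x_n = n^3 + n^2 + n + 2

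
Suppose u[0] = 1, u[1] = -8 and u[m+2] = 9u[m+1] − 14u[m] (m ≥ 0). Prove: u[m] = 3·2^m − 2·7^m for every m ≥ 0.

Base cases: u[0] = 1 and 3·2^0 − 2·7^0 = 1; u[1] = -8 and 3·2^1 − 2·7^1 = -8.
Assume u[i] = 3·2^i − 2·7^i for all 0 ≤ i ≤ j, where j ≥ 1.
Then u[j+1] = 9u[j] − 14u[j−1] = 9·(3·2^j − 2·7^j) − 14·(3·2^{j−1} − 2·7^{j−1}) = 3·(9·2 − 14)2^{j−1} − 2·(9·7 − 14)7^{j−1} = 12·2^{j−1} − 98·7^{j−1} = 3·2^{j+1} − 2·7^{j+1}.
By strong induction, u[m] = 3·2^m − 2·7^m for all m ≥ 0.

u[m] = 3·2^m − 2·7^m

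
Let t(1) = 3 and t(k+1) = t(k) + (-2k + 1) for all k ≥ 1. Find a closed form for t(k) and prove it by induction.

Claim: t(k) = -k^2 + 2k + 2.

Base case: t(1) = 3, and -1^2 + 2·1 + 2 = 3.
Assume t(m) = -m^2 + 2m + 2.
Then t(m+1) = t(m) + (-2m + 1) = (-m^2 + 2m + 2) + (-2m + 1) = -m^2 + 3,
and -(m+1)^2 + 2·(m+1) + 2 = -m^2 + 3.
Hence t(k) = -k^2 + 2k + 2 for every k ≥ 1, by induction.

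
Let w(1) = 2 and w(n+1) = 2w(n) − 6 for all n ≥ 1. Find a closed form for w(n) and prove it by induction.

Claim: w(n) = -2^{n+1} + 6.

Base case: w(1) = 2, and -2^{1+1} + 6 = -4 + 6 = 2.
Assume w(r) = -2^{r+1} + 6 for some r ≥ 1.
Then w(r+1) = 2w(r) − 6 = 2·(-2^{r+1} + 6) − 6 = -2^{r+2} + 12 − 6 = -2^{r+2} + 6.
By induction, w(n) = -2^{n+1} + 6 for all n ≥ 1.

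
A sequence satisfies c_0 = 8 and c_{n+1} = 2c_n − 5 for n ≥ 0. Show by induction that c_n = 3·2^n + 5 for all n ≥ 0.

Base case: c_0 = 8, and 3·2^0 + 5 = 3 + 5 = 8.
Assume c_m = 3·2^m + 5 for some m ≥ 0.
Then c_{m+1} = 2c_m − 5 = 2·(3·2^m + 5) − 5 = 6·2^m + 10 − 5 = 3·2^{m+1} + 5.
This completes the inductive step, so c_n = 3·2^n + 5 for all n ≥ 0.

c_n = 3·2^n + 5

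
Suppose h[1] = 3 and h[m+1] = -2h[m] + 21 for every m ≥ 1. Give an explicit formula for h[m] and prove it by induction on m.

Claim: h[m] = 2·(-2)^m + 7.

Base case: h[1] = 3, and 2·(-2)^1 + 7 = -4 + 7 = 3.
Assume h[k] = 2·(-2)^k + 7 for some k ≥ 1.
Then h[k+1] = -2h[k] + 21 = -2·(2·(-2)^k + 7) + 21 = -4·(-2)^k − 14 + 21 = 2·(-2)^{k+1} + 7.
Hence h[m] = 2·(-2)^m + 7 for every m ≥ 1, by induction.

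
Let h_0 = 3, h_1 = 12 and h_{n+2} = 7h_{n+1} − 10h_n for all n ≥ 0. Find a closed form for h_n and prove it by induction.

Claim: h_n = 2^n + 2·5^n.

Base cases: h_0 = 3 and 2^0 + 2·5^0 = 3; h_1 = 12 and 2^1 + 2·5^1 = 12.
Assume h_j = 2^j + 2·5^j for all 0 ≤ j ≤ k, where k ≥ 1.
Then h_{k+1} = 7h_k − 10h_{k−1} = 7·(2^k + 2·5^k) − 10·(2^{k−1} + 2·5^{k−1}) = (7·2 − 10)2^{k−1} + 2·(7·5 − 10)5^{k−1} = 4·2^{k−1} + 50·5^{k−1} = 2^{k+1} + 2·5^{k+1}.
By strong induction, h_n = 2^n + 2·5^n for all n ≥ 0.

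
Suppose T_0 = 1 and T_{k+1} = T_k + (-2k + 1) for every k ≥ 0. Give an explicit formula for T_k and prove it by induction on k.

Claim: T_k = -k^2 + 2k + 1.

Base case: T_0 = 1, and -0^2 + 2·0 + 1 = 1.
Assume T_r = -r^2 + 2r + 1.
Then T_{r+1} = T_r + (-2r + 1) = (-r^2 + 2r + 1) + (-2r + 1) = -r^2 + 2,
and -(r+1)^2 + 2·(r+1) + 1 = -r^2 + 2.
By induction, T_k = -k^2 + 2k + 1 for all k ≥ 0.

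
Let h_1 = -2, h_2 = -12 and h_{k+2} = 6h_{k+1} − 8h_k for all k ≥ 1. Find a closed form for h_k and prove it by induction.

Claim: h_k = -4^k + 2^k.

Base cases: h_1 = -2 and -4^1 + 2^1 = -2; h_2 = -12 and -4^2 + 2^2 = -12.
Assume h_j = -4^j + 2^j for all 1 ≤ j ≤ m, where m ≥ 2.
Then h_{m+1} = 6h_m − 8h_{m−1} = 6·(-4^m + 2^m) − 8·(-4^{m−1} + 2^{m−1}) = -(6·4 − 8)4^{m−1} + (6·2 − 8)2^{m−1} = -16·4^{m−1} + 4·2^{m−1} = -4^{m+1} + 2^{m+1}.
By strong induction, h_k = -4^k + 2^k for all k ≥ 1.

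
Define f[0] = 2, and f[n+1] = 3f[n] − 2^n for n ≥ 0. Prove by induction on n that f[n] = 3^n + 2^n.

Base case: f[0] = 2, and 3^0 + 2^0 = 1 + 1 = 2.
Assume f[k] = 3^k + 2^k for some k ≥ 0.
Then f[k+1] = 3f[k] − 2^k = 3·(3^k + 2^k) − 2^k = 3^{k+1} + 3·2^k − 2^k = 3^{k+1} + 2·2^k = 3^{k+1} + 2^{k+1}.
So the formula holds for k+1, and by induction f[n] = 3^n + 2^n for all n ≥ 0.

f[n] = 3^n + 2^n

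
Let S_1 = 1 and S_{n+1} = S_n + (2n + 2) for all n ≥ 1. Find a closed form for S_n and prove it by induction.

Claim: S_n = n^2 + n − 1.

Base case: S_1 = 1, and 1^2 + 1 − 1 = 1.
Assume S_k = k^2 + k − 1.
Then S_{k+1} = S_k + (2k + 2) = (k^2 + k − 1) + (2k + 2) = k^2 + 3k + 1,
and (k+1)^2 + (k+1) − 1 = k^2 + 3k + 1.
This completes the inductive step, so S_n = n^2 + n − 1 for all n ≥ 1.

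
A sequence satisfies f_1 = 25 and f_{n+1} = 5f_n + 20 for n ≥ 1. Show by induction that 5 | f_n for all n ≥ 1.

Base case: f_1 = 25 = 5·5, so 5 | f_1.
Assume 5 | f_r, so f_r = 5t for some integer t.
Then f_{r+1} = 5f_r + 20 = 5·(5t) + 20 = 5(5t + 4), so 5 | f_{r+1}.
By induction, 5 | f_n for all n ≥ 1.

5 | f_n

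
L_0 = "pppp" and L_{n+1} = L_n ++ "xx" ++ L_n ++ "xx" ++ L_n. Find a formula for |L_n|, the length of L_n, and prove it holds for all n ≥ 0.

Claim: |L_n| = 6·3^n − 2.

Base case: |L_0| = 4, and 6·3^0 − 2 = 4.
Assume |L_m| = 6·3^m − 2.
Then |L_{m+1}| = 3|L_m| + 4 = 3(6·3^m − 2) + 4 = 6·3^{m+1} − 6 + 4 = 6·3^{m+1} − 2.
By induction, |L_n| = 6·3^n − 2 for all n ≥ 0.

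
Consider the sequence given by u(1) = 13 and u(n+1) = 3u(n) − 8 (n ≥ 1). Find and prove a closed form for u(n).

Claim: u(n) = 3^{n+1} + 4.

Base case: u(1) = 13, and 3^{1+1} + 4 = 9 + 4 = 13.
Assume u(j) = 3^{j+1} + 4 for some j ≥ 1.
Then u(j+1) = 3u(j) − 8 = 3·(3^{j+1} + 4) − 8 = 3^{j+2} + 12 − 8 = 3^{j+2} + 4.
So the formula holds for j+1, and by induction u(n) = 3^{n+1} + 4 for all n ≥ 1.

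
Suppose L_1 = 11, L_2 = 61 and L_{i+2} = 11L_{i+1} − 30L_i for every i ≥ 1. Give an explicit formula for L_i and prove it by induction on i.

Claim: L_i = 6^i + 5^i.

Base cases: L_1 = 11 and 6^1 + 5^1 = 11; L_2 = 61 and 6^2 + 5^2 = 61.
Assume L_j = 6^j + 5^j for all 1 ≤ j ≤ r, where r ≥ 2.
Then L_{r+1} = 11L_r − 30L_{r−1} = 11·(6^r + 5^r) − 30·(6^{r−1} + 5^{r−1}) = (11·6 − 30)6^{r−1} + (11·5 − 30)5^{r−1} = 36·6^{r−1} + 25·5^{r−1} = 6^{r+1} + 5^{r+1}.
By strong induction, L_i = 6^i + 5^i for all i ≥ 1.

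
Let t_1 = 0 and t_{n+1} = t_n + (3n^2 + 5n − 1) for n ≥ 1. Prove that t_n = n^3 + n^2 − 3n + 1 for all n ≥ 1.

Base case: t_1 = 0, and 1^3 + 1^2 − 3·1 + 1 = 0.
Assume t_m = m^3 + m^2 − 3m + 1.
Then t_{m+1} = t_m + (3m^2 + 5m − 1) = (m^3 + m^2 − 3m + 1) + (3m^2 + 5m − 1) = m^3 + 4m^2 + 2m,
and (m+1)^3 + (m+1)^2 − 3·(m+1) + 1 = m^3 + 4m^2 + 2m.
By induction, t_n = n^3 + n^2 − 3n + 1 for all n ≥ 1.

t_n = n^3 + n^2 − 3n + 1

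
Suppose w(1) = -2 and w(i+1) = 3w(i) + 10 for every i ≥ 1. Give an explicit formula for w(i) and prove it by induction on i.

Claim: w(i) = 3^i − 5.

Base case: w(1) = -2, and 3^1 − 5 = 3 − 5 = -2.
Assume w(j) = 3^j − 5 for some j ≥ 1.
Then w(j+1) = 3w(j) + 10 = 3·(3^j − 5) + 10 = 3^{j+1} − 15 + 10 = 3^{j+1} − 5.
Hence w(i) = 3^i − 5 for every i ≥ 1, by induction.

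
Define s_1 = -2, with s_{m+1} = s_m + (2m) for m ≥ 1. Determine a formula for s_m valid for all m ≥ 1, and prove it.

Claim: s_m = m^2 − m − 2.

Base case: s_1 = -2, and 1^2 − 1 − 2 = -2.
Assume s_r = r^2 − r − 2.
Then s_{r+1} = s_r + (2r) = (r^2 − r − 2) + (2r) = r^2 + r − 2,
and (r+1)^2 − (r+1) − 2 = r^2 + r − 2.
Hence s_m = m^2 − m − 2 for every m ≥ 1, by induction.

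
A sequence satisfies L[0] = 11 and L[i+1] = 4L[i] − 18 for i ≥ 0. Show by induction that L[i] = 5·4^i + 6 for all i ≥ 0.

Base case: L[0] = 11, and 5·4^0 + 6 = 5 + 6 = 11.
Assume L[m] = 5·4^m + 6 for some m ≥ 0.
Then L[m+1] = 4L[m] − 18 = 4·(5·4^m + 6) − 18 = 20·4^m + 24 − 18 = 5·4^{m+1} + 6.
So the formula holds for m+1, and by induction L[i] = 5·4^i + 6 for all i ≥ 0.

L[i] = 5·4^i + 6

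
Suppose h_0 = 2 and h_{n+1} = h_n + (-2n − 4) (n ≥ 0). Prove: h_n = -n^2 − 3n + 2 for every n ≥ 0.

Base case: h_0 = 2, and -0^2 − 3·0 + 2 = 2.
Assume h_j = -j^2 − 3j + 2.
Then h_{j+1} = h_j + (-2j − 4) = (-j^2 − 3j + 2) + (-2j − 4) = -j^2 − 5j − 2,
and -(j+1)^2 − 3·(j+1) + 2 = -j^2 − 5j − 2.
By induction, h_n = -n^2 − 3n + 2 for all n ≥ 0.

h_n = -n^2 − 3n + 2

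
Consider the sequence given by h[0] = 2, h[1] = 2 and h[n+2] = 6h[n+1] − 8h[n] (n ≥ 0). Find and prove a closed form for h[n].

Claim: h[n] = 3·2^n − 4^n.

Base cases: h[0] = 2 and 3·2^0 − 4^0 = 2; h[1] = 2 and 3·2^1 − 4^1 = 2.
Assume h[i] = 3·2^i − 4^i for all 0 ≤ i ≤ j, where j ≥ 1.
Then h[j+1] = 6h[j] − 8h[j−1] = 6·(3·2^j − 4^j) − 8·(3·2^{j−1} − 4^{j−1}) = 3·(6·2 − 8)2^{j−1} − (6·4 − 8)4^{j−1} = 12·2^{j−1} − 16·4^{j−1} = 3·2^{j+1} − 4^{j+1}.
This completes the inductive step, so h[n] = 3·2^n − 4^n for all n ≥ 0.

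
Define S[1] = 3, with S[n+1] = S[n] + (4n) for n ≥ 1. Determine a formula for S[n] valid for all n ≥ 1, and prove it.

Claim: S[n] = 2n^2 − 2n + 3.

Base case: S[1] = 3, and 2·1^2 − 2·1 + 3 = 3.
Assume S[r] = 2r^2 − 2r + 3.
Then S[r+1] = S[r] + (4r) = (2r^2 − 2r + 3) + (4r) = 2r^2 + 2r + 3,
and 2·(r+1)^2 − 2·(r+1) + 3 = 2r^2 + 2r + 3.
This completes the inductive step, so S[n] = 2n^2 − 2n + 3 for all n ≥ 1.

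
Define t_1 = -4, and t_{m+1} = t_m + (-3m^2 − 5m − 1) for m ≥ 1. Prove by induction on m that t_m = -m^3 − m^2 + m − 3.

Base case: t_1 = -4, and -1^3 − 1^2 + 1 − 3 = -4.
Assume t_r = -r^3 − r^2 + r − 3.
Then t_{r+1} = t_r + (-3r^2 − 5r − 1) = (-r^3 − r^2 + r − 3) + (-3r^2 − 5r − 1) = -r^3 − 4r^2 − 4r − 4,
and -(r+1)^3 − (r+1)^2 + (r+1) − 3 = -r^3 − 4r^2 − 4r − 4.
Hence t_m = -m^3 − m^2 + m − 3 for every m ≥ 1, by induction.

t_m = -m^3 − m^2 + m − 3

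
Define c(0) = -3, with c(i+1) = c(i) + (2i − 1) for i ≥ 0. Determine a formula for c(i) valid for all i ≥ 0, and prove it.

Claim: c(i) = i^2 − 2i − 3.

Base case: c(0) = -3, and 0^2 − 2·0 − 3 = -3.
Assume c(m) = m^2 − 2m − 3.
Then c(m+1) = c(m) + (2m − 1) = (m^2 − 2m − 3) + (2m − 1) = m^2 − 4,
and (m+1)^2 − 2·(m+1) − 3 = m^2 − 4.
Hence c(i) = i^2 − 2i − 3 for every i ≥ 0, by induction.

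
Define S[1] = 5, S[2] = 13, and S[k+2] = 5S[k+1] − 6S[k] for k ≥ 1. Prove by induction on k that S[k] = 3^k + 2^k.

Base cases: S[1] = 5 and 3^1 + 2^1 = 5; S[2] = 13 and 3^2 + 2^2 = 13.
Assume S[j] = 3^j + 2^j for all 1 ≤ j ≤ r, where r ≥ 2.
Then S[r+1] = 5S[r] − 6S[r−1] = 5·(3^r + 2^r) − 6·(3^{r−1} + 2^{r−1}) = (5·3 − 6)3^{r−1} + (5·2 − 6)2^{r−1} = 9·3^{r−1} + 4·2^{r−1} = 3^{r+1} + 2^{r+1}.
So the formula holds for r+1, and by strong induction S[k] = 3^k + 2^k for all k ≥ 1.

S[k] = 3^k + 2^k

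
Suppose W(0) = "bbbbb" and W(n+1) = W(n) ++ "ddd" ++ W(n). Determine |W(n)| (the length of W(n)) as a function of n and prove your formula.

Claim: |W(n)| = 2^{n+3} − 3.

Base case: |W(0)| = 5, and 2^{0+3} − 3 = 5.
Assume |W(m)| = 2^{m+3} − 3.
Then |W(m+1)| = |W(m)| + 3 + |W(m)| = 2|W(m)| + 3 = 2(2^{m+3} − 3) + 3 = 2^{m+1+3} − 6 + 3 = 2^{m+1+3} − 3.
So the formula holds for m+1, and by induction |W(n)| = 2^{n+3} − 3 for all n ≥ 0.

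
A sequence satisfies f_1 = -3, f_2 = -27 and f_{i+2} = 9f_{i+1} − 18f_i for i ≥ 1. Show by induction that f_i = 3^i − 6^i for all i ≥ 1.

Base cases: f_1 = -3 and 3^1 − 6^1 = -3; f_2 = -27 and 3^2 − 6^2 = -27.
Assume f_t = 3^t − 6^t for all 1 ≤ t ≤ j, where j ≥ 2.
Then f_{j+1} = 9f_j − 18f_{j−1} = 9·(3^j − 6^j) − 18·(3^{j−1} − 6^{j−1}) = (9·3 − 18)3^{j−1} − (9·6 − 18)6^{j−1} = 9·3^{j−1} − 36·6^{j−1} = 3^{j+1} − 6^{j+1}.
This completes the inductive step, so f_i = 3^i − 6^i for all i ≥ 1.

f_i = 3^i − 6^i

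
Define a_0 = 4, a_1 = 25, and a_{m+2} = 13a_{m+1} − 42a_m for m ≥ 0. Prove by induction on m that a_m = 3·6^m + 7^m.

Base cases: a_0 = 4 and 3·6^0 + 7^0 = 4; a_1 = 25 and 3·6^1 + 7^1 = 25.
Assume a_i = 3·6^i + 7^i for all 0 ≤ i ≤ j, where j ≥ 1.
Then a_{j+1} = 13a_j − 42a_{j−1} = 13·(3·6^j + 7^j) − 42·(3·6^{j−1} + 7^{j−1}) = 3·(13·6 − 42)6^{j−1} + (13·7 − 42)7^{j−1} = 108·6^{j−1} + 49·7^{j−1} = 3·6^{j+1} + 7^{j+1}.
By strong induction, a_m = 3·6^m + 7^m for all m ≥ 0.

a_m = 3·6^m + 7^m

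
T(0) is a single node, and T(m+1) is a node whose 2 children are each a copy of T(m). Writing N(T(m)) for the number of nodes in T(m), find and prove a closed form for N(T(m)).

Claim: N(T(m)) = 2^{m+1} − 1.

Base case: N(T(0)) = 1, and 2^{0+1} − 1 = 1.
Assume N(T(k)) = 2^{k+1} − 1.
Then N(T(k+1)) = 1 + 2N(T(k)) = 1 + 2(2^{k+1} − 1) = 2^{k+2} − 2 + 1 = 2^{k+2} − 1.
By induction, N(T(m)) = 2^{m+1} − 1 for all m ≥ 0.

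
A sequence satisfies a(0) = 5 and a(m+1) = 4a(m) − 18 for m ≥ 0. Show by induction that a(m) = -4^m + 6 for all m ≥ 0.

Base case: a(0) = 5, and -4^0 + 6 = -1 + 6 = 5.
Assume a(r) = -4^r + 6 for some r ≥ 0.
Then a(r+1) = 4a(r) − 18 = 4·(-4^r + 6) − 18 = -4^{r+1} + 24 − 18 = -4^{r+1} + 6.
Hence a(m) = -4^m + 6 for every m ≥ 0, by induction.

a(m) = -4^m + 6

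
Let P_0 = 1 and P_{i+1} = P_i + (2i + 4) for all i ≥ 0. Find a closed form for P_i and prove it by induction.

Claim: P_i = i^2 + 3i + 1.

Base case: P_0 = 1, and 0^2 + 3·0 + 1 = 1.
Assume P_j = j^2 + 3j + 1.
Then P_{j+1} = P_j + (2j + 4) = (j^2 + 3j + 1) + (2j + 4) = j^2 + 5j + 5,
and (j+1)^2 + 3·(j+1) + 1 = j^2 + 5j + 5.
Hence P_i = i^2 + 3i + 1 for every i ≥ 0, by induction.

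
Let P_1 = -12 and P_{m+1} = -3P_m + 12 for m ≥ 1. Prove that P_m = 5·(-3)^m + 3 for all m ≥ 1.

Base case: P_1 = -12, and 5·(-3)^1 + 3 = -15 + 3 = -12.
Assume P_r = 5·(-3)^r + 3 for some r ≥ 1.
Then P_{r+1} = -3P_r + 12 = -3·(5·(-3)^r + 3) + 12 = -15·(-3)^r − 9 + 12 = 5·(-3)^{r+1} + 3.
This completes the inductive step, so P_m = 5·(-3)^m + 3 for all m ≥ 1.

P_m = 5·(-3)^m + 3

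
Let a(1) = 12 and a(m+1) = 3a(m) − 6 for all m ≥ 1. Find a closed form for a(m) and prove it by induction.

Claim: a(m) = 3^{m+1} + 3.

Base case: a(1) = 12, and 3^{1+1} + 3 = 9 + 3 = 12.
Assume a(k) = 3^{k+1} + 3 for some k ≥ 1.
Then a(k+1) = 3a(k) − 6 = 3·(3^{k+1} + 3) − 6 = 3^{k+2} + 9 − 6 = 3^{k+2} + 3.
So the formula holds for k+1, and by induction a(m) = 3^{m+1} + 3 for all m ≥ 1.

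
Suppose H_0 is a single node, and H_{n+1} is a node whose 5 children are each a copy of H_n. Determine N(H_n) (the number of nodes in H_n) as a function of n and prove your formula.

Claim: N(H_n) = (5^{n+1} − 1)/4.

Base case: N(H_0) = 1, and (5^{0+1} − 1)/4 = 1.
Assume N(H_j) = (5^{j+1} − 1)/4.
Then N(H_{j+1}) = 1 + 5N(H_j) = 1 + 5·(5^{j+1} − 1)/4 = 1 + (5^{j+2} − 5)/4 = (4 + 5^{j+2} − 5)/4 = (5^{j+2} − 1)/4.
By induction, N(H_n) = (5^{n+1} − 1)/4 for all n ≥ 0.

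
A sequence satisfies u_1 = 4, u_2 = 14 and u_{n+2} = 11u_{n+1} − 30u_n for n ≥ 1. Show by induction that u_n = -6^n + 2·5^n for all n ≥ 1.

Base cases: u_1 = 4 and -6^1 + 2·5^1 = 4; u_2 = 14 and -6^2 + 2·5^2 = 14.
Assume u_j = -6^j + 2·5^j for all 1 ≤ j ≤ r, where r ≥ 2.
Then u_{r+1} = 11u_r − 30u_{r−1} = 11·(-6^r + 2·5^r) − 30·(-6^{r−1} + 2·5^{r−1}) = -(11·6 − 30)6^{r−1} + 2·(11·5 − 30)5^{r−1} = -36·6^{r−1} + 50·5^{r−1} = -6^{r+1} + 2·5^{r+1}.
Hence u_n = -6^n + 2·5^n for every n ≥ 1, by strong induction.

u_n = -6^n + 2·5^n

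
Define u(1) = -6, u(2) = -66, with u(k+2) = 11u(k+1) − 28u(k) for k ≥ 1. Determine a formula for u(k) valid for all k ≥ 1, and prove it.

Claim: u(k) = 2·4^k − 2·7^k.

Base cases: u(1) = -6 and 2·4^1 − 2·7^1 = -6; u(2) = -66 and 2·4^2 − 2·7^2 = -66.
Assume u(i) = 2·4^i − 2·7^i for all 1 ≤ i ≤ j, where j ≥ 2.
Then u(j+1) = 11u(j) − 28u(j−1) = 11·(2·4^j − 2·7^j) − 28·(2·4^{j−1} − 2·7^{j−1}) = 2·(11·4 − 28)4^{j−1} − 2·(11·7 − 28)7^{j−1} = 32·4^{j−1} − 98·7^{j−1} = 2·4^{j+1} − 2·7^{j+1}.
This completes the inductive step, so u(k) = 2·4^k − 2·7^k for all k ≥ 1.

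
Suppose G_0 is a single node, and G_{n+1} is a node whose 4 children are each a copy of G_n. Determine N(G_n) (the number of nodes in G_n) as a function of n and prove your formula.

Claim: N(G_n) = (4^{n+1} − 1)/3.

Base case: N(G_0) = 1, and (4^{0+1} − 1)/3 = 1.
Assume N(G_r) = (4^{r+1} − 1)/3.
Then N(G_{r+1}) = 1 + 4N(G_r) = 1 + 4·(4^{r+1} − 1)/3 = 1 + (4^{r+2} − 4)/3 = (3 + 4^{r+2} − 4)/3 = (4^{r+2} − 1)/3.
This completes the inductive step, so N(G_n) = (4^{n+1} − 1)/3 for all n ≥ 0.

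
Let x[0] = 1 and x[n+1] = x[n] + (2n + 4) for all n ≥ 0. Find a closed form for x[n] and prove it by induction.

Claim: x[n] = n^2 + 3n + 1.

Base case: x[0] = 1, and 0^2 + 3·0 + 1 = 1.
Assume x[r] = r^2 + 3r + 1.
Then x[r+1] = x[r] + (2r + 4) = (r^2 + 3r + 1) + (2r + 4) = r^2 + 5r + 5,
and (r+1)^2 + 3·(r+1) + 1 = r^2 + 5r + 5.
Hence x[n] = n^2 + 3n + 1 for every n ≥ 0, by induction.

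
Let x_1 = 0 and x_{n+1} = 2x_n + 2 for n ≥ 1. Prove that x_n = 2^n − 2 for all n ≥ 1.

Base case: x_1 = 0, and 2^1 − 2 = 2 − 2 = 0.
Assume x_r = 2^r − 2 for some r ≥ 1.
Then x_{r+1} = 2x_r + 2 = 2·(2^r − 2) + 2 = 2^{r+1} − 4 + 2 = 2^{r+1} − 2.
This completes the inductive step, so x_n = 2^n − 2 for all n ≥ 1.

x_n = 2^n − 2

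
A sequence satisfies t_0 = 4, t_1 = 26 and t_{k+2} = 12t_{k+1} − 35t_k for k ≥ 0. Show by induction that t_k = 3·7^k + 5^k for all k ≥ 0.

Base cases: t_0 = 4 and 3·7^0 + 5^0 = 4; t_1 = 26 and 3·7^1 + 5^1 = 26.
Assume t_j = 3·7^j + 5^j for all 0 ≤ j ≤ m, where m ≥ 1.
Then t_{m+1} = 12t_m − 35t_{m−1} = 12·(3·7^m + 5^m) − 35·(3·7^{m−1} + 5^{m−1}) = 3·(12·7 − 35)7^{m−1} + (12·5 − 35)5^{m−1} = 147·7^{m−1} + 25·5^{m−1} = 3·7^{m+1} + 5^{m+1}.
This completes the inductive step, so t_k = 3·7^k + 5^k for all k ≥ 0.

t_k = 3·7^k + 5^k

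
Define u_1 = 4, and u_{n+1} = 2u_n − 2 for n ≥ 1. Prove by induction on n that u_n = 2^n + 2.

Base case: u_1 = 4, and 2^1 + 2 = 2 + 2 = 4.
Assume u_m = 2^m + 2 for some m ≥ 1.
Then u_{m+1} = 2u_m − 2 = 2·(2^m + 2) − 2 = 2^{m+1} + 4 − 2 = 2^{m+1} + 2.
This completes the inductive step, so u_n = 2^n + 2 for all n ≥ 1.

u_n = 2^n + 2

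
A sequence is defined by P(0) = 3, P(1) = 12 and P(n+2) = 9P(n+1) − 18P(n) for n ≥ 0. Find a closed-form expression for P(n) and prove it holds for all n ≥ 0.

Claim: P(n) = 2·3^n + 6^n.

Base cases: P(0) = 3 and 2·3^0 + 6^0 = 3; P(1) = 12 and 2·3^1 + 6^1 = 12.
Assume P(i) = 2·3^i + 6^i for all 0 ≤ i ≤ j, where j ≥ 1.
Then P(j+1) = 9P(j) − 18P(j−1) = 9·(2·3^j + 6^j) − 18·(2·3^{j−1} + 6^{j−1}) = 2·(9·3 − 18)3^{j−1} + (9·6 − 18)6^{j−1} = 18·3^{j−1} + 36·6^{j−1} = 2·3^{j+1} + 6^{j+1}.
So the formula holds for j+1, and by strong induction P(n) = 2·3^n + 6^n for all n ≥ 0.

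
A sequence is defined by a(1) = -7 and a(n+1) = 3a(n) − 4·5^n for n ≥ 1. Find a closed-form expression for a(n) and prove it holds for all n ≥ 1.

Claim: a(n) = 3^n − 2·5^n.

Base case: a(1) = -7, and 3^1 − 2·5^1 = 3 − 10 = -7.
Assume a(k) = 3^k − 2·5^k for some k ≥ 1.
Then a(k+1) = 3a(k) − 4·5^k = 3·(3^k − 2·5^k) − 4·5^k = 3^{k+1} − 6·5^k − 4·5^k = 3^{k+1} − 10·5^k = 3^{k+1} − 2·5^{k+1}.
By induction, a(n) = 3^n − 2·5^n for all n ≥ 1.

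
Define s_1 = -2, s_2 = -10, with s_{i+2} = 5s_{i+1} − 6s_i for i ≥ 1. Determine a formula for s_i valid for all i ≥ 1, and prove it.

Claim: s_i = 2·2^i − 2·3^i.

Base cases: s_1 = -2 and 2·2^1 − 2·3^1 = -2; s_2 = -10 and 2·2^2 − 2·3^2 = -10.
Assume s_j = 2·2^j − 2·3^j for all 1 ≤ j ≤ m, where m ≥ 2.
Then s_{m+1} = 5s_m − 6s_{m−1} = 5·(2·2^m − 2·3^m) − 6·(2·2^{m−1} − 2·3^{m−1}) = 2·(5·2 − 6)2^{m−1} − 2·(5·3 − 6)3^{m−1} = 8·2^{m−1} − 18·3^{m−1} = 2·2^{m+1} − 2·3^{m+1}.
So the formula holds for m+1, and by strong induction s_i = 2·2^i − 2·3^i for all i ≥ 1.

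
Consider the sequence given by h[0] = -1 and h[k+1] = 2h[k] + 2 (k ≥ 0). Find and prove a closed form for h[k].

Claim: h[k] = 2^k − 2.

Base case: h[0] = -1, and 2^0 − 2 = 1 − 2 = -1.
Assume h[r] = 2^r − 2 for some r ≥ 0.
Then h[r+1] = 2h[r] + 2 = 2·(2^r − 2) + 2 = 2^{r+1} − 4 + 2 = 2^{r+1} − 2.
This completes the inductive step, so h[k] = 2^k − 2 for all k ≥ 0.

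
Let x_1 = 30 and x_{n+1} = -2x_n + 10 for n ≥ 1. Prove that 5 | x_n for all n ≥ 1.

Base case: x_1 = 30 = 5·6, so 5 | x_1.
Assume 5 | x_j, so x_j = 5t for some integer t.
Then x_{j+1} = -2x_j + 10 = -2·(5t) + 10 = 5(-2t + 2), so 5 | x_{j+1}.
This completes the inductive step, so 5 | x_n for all n ≥ 1.

5 | x_n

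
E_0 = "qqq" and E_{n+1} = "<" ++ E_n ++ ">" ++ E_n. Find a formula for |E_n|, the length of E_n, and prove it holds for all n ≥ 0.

Claim: |E_n| = 5·2^n − 2.

Base case: |E_0| = 3, and 5·2^0 − 2 = 3.
Assume |E_k| = 5·2^k − 2.
Then |E_{k+1}| = 1 + |E_k| + 1 + |E_k| = 2|E_k| + 2 = 2(5·2^k − 2) + 2 = 5·2^{k+1} − 4 + 2 = 5·2^{k+1} − 2.
This completes the inductive step, so |E_n| = 5·2^n − 2 for all n ≥ 0.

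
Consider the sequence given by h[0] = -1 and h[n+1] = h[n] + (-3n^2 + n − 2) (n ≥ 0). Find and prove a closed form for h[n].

Claim: h[n] = -n^3 + 2n^2 − 3n − 1.

Base case: h[0] = -1, and -0^3 + 2·0^2 − 3·0 − 1 = -1.
Assume h[j] = -j^3 + 2j^2 − 3j − 1.
Then h[j+1] = h[j] + (-3j^2 + j − 2) = (-j^3 + 2j^2 − 3j − 1) + (-3j^2 + j − 2) = -j^3 − j^2 − 2j − 3,
and -(j+1)^3 + 2·(j+1)^2 − 3·(j+1) − 1 = -j^3 − j^2 − 2j − 3.
This completes the inductive step, so h[n] = -n^3 + 2n^2 − 3n − 1 for all n ≥ 0.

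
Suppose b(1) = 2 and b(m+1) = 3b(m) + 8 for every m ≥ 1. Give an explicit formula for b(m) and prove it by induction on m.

Claim: b(m) = 2·3^m − 4.

Base case: b(1) = 2, and 2·3^1 − 4 = 6 − 4 = 2.
Assume b(r) = 2·3^r − 4 for some r ≥ 1.
Then b(r+1) = 3b(r) + 8 = 3·(2·3^r − 4) + 8 = 6·3^r − 12 + 8 = 2·3^{r+1} − 4.
So the formula holds for r+1, and by induction b(m) = 2·3^m − 4 for all m ≥ 1.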